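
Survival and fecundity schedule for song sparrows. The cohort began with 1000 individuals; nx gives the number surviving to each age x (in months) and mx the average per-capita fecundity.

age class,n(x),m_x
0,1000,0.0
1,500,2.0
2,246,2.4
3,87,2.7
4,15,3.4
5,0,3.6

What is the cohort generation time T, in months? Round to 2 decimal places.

1.65

lx = nx/n0 = nx/1000: 1, 0.5, 0.246, 0.087, 0.015, 0
lx·mx: 0, 1, 0.5904, 0.2349, 0.051, 0 → R0 = 1.8763
x·lx·mx: 0, 1, 1.1808, 0.7047, 0.204, 0 → Σ = 3.0895
T = 3.0895 / 1.8763 = 1.646592… → 1.65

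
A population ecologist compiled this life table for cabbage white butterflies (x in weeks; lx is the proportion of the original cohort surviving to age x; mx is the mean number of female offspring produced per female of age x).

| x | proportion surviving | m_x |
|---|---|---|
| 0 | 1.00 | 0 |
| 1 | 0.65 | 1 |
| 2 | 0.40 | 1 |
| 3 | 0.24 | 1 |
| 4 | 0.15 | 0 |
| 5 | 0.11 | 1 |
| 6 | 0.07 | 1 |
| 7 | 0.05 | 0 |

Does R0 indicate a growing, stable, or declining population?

R0 = Σ lx·mx = 0 + 0.65 + 0.4 + 0.24 + 0 + 0.11 + 0.07 + 0 = 1.47
R0 > 1, so the population is growing.

growing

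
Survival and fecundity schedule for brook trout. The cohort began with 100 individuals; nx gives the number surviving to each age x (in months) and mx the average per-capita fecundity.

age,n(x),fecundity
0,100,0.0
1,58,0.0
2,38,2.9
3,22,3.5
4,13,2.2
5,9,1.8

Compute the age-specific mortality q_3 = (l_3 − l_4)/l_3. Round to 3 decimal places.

lx = nx/n0 = nx/100: 1, 0.58, 0.38, 0.22, 0.13, 0.09
q_3 = (l_3 − l_4) / l_3 = (0.22 − 0.13) / 0.22
     = 0.09 / 0.22 = 0.409091… → 0.409

0.409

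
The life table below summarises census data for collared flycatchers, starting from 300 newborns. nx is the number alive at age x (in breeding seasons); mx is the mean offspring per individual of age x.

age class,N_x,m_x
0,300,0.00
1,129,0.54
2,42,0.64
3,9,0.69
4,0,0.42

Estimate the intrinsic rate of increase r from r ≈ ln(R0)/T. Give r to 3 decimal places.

lx = nx/n0 = nx/300: 1, 0.43, 0.14, 0.03, 0
R0 = Σ lx·mx = 0 + 0.2322 + 0.0896 + 0.0207 + 0 = 0.3425
Σ x·lx·mx = 0.4735; T = 0.4735/0.3425 = 1.38248…
r ≈ ln(R0)/T = ln(0.3425)/1.38248… = -0.77504… → -0.775

-0.775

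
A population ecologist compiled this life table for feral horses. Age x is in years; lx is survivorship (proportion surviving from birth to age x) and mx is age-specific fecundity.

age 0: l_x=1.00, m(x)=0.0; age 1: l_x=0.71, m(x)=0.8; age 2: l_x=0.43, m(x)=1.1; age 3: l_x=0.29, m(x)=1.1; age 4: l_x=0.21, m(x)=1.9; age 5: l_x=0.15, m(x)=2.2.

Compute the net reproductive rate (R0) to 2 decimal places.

lx·mx by age: 0, 0.568, 0.473, 0.319, 0.399, 0.33
R0 = Σ lx·mx = 2.089 → 2.09

2.09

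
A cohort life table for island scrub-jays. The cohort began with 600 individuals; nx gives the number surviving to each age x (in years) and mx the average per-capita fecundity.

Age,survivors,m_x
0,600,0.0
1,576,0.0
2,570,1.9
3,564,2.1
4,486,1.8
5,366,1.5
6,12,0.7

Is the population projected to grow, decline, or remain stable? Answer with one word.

lx = nx/n0 = nx/600: 1, 0.96, 0.95, 0.94, 0.81, 0.61, 0.02
R0 = Σ lx·mx = 0 + 0 + 1.805 + 1.974 + 1.458 + 0.915 + 0.014 = 6.166
R0 > 1, so the population is growing.

growing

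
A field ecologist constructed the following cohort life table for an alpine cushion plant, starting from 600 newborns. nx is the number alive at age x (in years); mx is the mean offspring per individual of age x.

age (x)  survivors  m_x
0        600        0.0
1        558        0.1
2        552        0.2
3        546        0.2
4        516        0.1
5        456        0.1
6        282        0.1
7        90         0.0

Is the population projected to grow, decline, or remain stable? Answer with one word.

declining

lx = nx/n0 = nx/600: 1, 0.93, 0.92, 0.91, 0.86, 0.76, 0.47, 0.15
R0 = Σ lx·mx = 0 + 0.093 + 0.184 + 0.182 + 0.086 + 0.076 + 0.047 + 0 = 0.668
R0 < 1, so the population is declining.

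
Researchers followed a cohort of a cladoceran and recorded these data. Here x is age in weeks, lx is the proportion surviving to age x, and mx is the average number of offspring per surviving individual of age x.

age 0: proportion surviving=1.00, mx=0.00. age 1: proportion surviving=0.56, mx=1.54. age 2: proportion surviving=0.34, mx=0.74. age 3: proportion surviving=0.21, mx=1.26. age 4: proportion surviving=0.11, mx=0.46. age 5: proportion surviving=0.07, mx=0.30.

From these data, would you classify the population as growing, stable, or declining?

R0 = Σ lx·mx = 0 + 0.8624 + 0.2516 + 0.2646 + 0.0506 + 0.021 = 1.4502
R0 > 1, so the population is growing.

growing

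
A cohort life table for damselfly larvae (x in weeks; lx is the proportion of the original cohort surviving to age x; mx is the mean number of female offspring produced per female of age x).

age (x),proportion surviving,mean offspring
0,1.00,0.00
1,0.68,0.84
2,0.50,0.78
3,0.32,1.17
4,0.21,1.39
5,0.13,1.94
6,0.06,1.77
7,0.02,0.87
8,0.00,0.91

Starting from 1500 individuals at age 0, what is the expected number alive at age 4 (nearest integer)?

315

Expected survivors = N0 · l_4 = 1500 × 0.21 = 315 → 315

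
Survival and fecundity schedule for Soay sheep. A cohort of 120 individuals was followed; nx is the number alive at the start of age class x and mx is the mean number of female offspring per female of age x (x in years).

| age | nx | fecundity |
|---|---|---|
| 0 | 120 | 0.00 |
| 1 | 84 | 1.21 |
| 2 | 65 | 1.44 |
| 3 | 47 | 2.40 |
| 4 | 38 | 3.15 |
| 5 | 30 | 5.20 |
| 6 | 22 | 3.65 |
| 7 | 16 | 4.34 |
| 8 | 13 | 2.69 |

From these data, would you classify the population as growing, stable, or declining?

lx = nx/n0 = nx/120: 1, 0.7, 0.54167…, 0.39167…, 0.31667…, 0.25, 0.18333…, 0.13333…, 0.10833…
R0 = Σ lx·mx = 0 + 0.847 + 0.78… + 0.94… + 0.9975… + 1.3 + 0.669167… + 0.578667… + 0.291417… = 6.40375…
R0 > 1, so the population is growing.

growing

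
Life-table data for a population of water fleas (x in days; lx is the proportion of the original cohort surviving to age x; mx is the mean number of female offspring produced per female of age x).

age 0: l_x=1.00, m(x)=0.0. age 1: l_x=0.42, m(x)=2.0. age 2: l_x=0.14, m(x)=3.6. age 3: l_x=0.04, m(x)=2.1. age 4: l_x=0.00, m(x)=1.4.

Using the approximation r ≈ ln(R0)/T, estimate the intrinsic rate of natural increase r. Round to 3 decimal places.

R0 = Σ lx·mx = 0 + 0.84 + 0.504 + 0.084 + 0 = 1.428
Σ x·lx·mx = 2.1; T = 2.1/1.428 = 1.47059…
r ≈ ln(R0)/T = ln(1.428)/1.47059… = 0.24227… → 0.242

0.242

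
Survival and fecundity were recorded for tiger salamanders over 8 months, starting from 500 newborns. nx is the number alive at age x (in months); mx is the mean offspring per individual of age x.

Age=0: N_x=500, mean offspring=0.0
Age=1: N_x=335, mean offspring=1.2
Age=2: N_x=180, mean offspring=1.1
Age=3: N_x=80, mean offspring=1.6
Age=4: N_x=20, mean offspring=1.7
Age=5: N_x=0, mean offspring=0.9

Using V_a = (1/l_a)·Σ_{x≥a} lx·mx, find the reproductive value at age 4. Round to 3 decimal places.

lx = nx/n0 = nx/500: 1, 0.67, 0.36, 0.16, 0.04, 0
lx·mx for x ≥ 4: 0.068, 0 → sum = 0.068
V_4 = 0.068 / l_4 = 0.068 / 0.04 = 1.7 → 1.700

1.700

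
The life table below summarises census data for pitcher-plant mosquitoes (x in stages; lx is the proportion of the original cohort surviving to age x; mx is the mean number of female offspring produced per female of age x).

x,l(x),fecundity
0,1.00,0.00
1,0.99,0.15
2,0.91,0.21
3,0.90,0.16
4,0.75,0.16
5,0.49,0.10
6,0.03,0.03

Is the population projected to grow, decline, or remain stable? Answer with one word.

declining

R0 = Σ lx·mx = 0 + 0.1485 + 0.1911 + 0.144 + 0.12 + 0.049 + 0.0009 = 0.6535
R0 < 1, so the population is declining.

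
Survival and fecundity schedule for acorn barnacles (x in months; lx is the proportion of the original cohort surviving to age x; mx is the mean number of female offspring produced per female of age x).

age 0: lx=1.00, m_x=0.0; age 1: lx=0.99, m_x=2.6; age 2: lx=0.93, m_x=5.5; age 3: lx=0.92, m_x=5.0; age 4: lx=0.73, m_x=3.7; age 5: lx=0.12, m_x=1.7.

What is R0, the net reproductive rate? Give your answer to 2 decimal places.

15.19

lx·mx by age: 0, 2.574, 5.115, 4.6, 2.701, 0.204
R0 = Σ lx·mx = 15.194 → 15.19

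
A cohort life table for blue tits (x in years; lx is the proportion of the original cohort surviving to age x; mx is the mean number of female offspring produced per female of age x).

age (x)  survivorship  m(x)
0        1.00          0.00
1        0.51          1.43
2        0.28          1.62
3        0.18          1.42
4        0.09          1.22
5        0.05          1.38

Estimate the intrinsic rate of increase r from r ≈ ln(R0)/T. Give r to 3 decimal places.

R0 = Σ lx·mx = 0 + 0.7293 + 0.4536 + 0.2556 + 0.1098 + 0.069 = 1.6173
Σ x·lx·mx = 3.1875; T = 3.1875/1.6173 = 1.97088…
r ≈ ln(R0)/T = ln(1.6173)/1.97088… = 0.24393… → 0.244

0.244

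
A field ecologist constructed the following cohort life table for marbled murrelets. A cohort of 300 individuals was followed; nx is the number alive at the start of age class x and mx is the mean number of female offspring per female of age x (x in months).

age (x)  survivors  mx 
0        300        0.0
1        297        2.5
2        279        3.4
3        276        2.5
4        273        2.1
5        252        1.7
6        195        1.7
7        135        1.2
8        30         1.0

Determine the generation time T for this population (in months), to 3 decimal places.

3.202

lx = nx/n0 = nx/300: 1, 0.99, 0.93, 0.92, 0.91, 0.84, 0.65, 0.45, 0.1
lx·mx: 0, 2.475, 3.162, 2.3, 1.911, 1.428, 1.105, 0.54, 0.1 → R0 = 13.021
x·lx·mx: 0, 2.475, 6.324, 6.9, 7.644, 7.14, 6.63, 3.78, 0.8 → Σ = 41.693
T = 41.693 / 13.021 = 3.201981… → 3.202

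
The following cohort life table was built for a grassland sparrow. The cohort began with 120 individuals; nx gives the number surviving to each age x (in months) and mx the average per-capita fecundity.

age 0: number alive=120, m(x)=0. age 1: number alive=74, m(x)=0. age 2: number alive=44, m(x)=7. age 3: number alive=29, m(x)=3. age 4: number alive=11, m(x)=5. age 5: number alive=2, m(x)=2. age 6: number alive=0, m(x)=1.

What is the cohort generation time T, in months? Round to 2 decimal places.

2.46

lx = nx/n0 = nx/120: 1, 0.61667…, 0.36667…, 0.24167…, 0.09167…, 0.01667…, 0
lx·mx: 0, 0, 2.566667…, 0.725…, 0.458333…, 0.033333…, 0 → R0 = 3.783333…
x·lx·mx: 0, 0, 5.133333…, 2.175…, 1.833333…, 0.166667…, 0 → Σ = 9.308333…
T = 9.308333… / 3.783333… = 2.460352… → 2.46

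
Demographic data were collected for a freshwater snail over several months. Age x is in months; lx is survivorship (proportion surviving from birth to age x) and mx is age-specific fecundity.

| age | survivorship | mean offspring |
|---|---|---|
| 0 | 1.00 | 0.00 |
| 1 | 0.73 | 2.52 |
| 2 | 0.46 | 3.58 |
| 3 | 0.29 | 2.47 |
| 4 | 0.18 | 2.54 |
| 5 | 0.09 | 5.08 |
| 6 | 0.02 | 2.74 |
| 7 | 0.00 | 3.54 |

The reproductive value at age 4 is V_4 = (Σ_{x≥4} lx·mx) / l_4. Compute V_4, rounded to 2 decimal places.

lx·mx for x ≥ 4: 0.4572, 0.4572, 0.0548, 0 → sum = 0.9692
V_4 = 0.9692 / l_4 = 0.9692 / 0.18 = 5.384444… → 5.38

5.38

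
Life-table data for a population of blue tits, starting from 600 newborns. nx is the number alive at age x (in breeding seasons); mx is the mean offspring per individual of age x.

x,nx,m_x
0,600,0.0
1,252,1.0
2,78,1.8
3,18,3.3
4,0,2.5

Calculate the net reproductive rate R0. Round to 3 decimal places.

0.753

lx = nx/n0 = nx/600: 1, 0.42, 0.13, 0.03, 0
lx·mx by age: 0, 0.42, 0.234, 0.099, 0
R0 = Σ lx·mx = 0.753 → 0.753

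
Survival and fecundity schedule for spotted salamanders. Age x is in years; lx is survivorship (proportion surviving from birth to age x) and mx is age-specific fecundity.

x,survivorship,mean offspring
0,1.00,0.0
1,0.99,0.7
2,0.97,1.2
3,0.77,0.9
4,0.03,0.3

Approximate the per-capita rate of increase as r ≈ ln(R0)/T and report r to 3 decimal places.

R0 = Σ lx·mx = 0 + 0.693 + 1.164 + 0.693 + 0.009 = 2.559
Σ x·lx·mx = 5.136; T = 5.136/2.559 = 2.00703…
r ≈ ln(R0)/T = ln(2.559)/2.00703… = 0.46816… → 0.468

0.468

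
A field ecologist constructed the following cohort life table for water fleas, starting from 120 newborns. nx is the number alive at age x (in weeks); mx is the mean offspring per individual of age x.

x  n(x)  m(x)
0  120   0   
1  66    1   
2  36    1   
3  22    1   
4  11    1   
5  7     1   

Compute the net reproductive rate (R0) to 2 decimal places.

lx = nx/n0 = nx/120: 1, 0.55, 0.3, 0.18333…, 0.09167…, 0.05833…
lx·mx by age: 0, 0.55, 0.3, 0.183333…, 0.091667…, 0.058333…
R0 = Σ lx·mx = 1.183333… → 1.18

1.18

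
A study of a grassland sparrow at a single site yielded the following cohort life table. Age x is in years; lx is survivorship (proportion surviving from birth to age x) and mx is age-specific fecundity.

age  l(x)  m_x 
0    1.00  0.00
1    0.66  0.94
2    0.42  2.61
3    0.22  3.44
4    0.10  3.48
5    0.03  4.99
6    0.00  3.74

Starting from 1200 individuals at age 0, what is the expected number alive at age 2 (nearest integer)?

Expected survivors = N0 · l_2 = 1200 × 0.42 = 504 → 504

504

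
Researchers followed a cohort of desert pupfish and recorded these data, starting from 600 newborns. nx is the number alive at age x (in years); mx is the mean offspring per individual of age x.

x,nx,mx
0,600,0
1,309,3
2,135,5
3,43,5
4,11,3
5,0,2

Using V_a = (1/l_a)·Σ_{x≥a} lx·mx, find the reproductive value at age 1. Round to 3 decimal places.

lx = nx/n0 = nx/600: 1, 0.515, 0.225, 0.07167…, 0.01833…, 0
lx·mx for x ≥ 1: 1.545, 1.125, 0.358333…, 0.055…, 0 → sum = 3.083333…
V_1 = 3.083333… / l_1 = 3.083333… / 0.515 = 5.987055… → 5.987

5.987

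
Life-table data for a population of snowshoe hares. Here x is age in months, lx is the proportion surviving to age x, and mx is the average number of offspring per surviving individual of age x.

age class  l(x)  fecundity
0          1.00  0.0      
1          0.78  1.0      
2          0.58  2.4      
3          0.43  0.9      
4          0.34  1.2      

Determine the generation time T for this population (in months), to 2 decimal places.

2.14

lx·mx: 0, 0.78, 1.392, 0.387, 0.408 → R0 = 2.967
x·lx·mx: 0, 0.78, 2.784, 1.161, 1.632 → Σ = 6.357
T = 6.357 / 2.967 = 2.142568… → 2.14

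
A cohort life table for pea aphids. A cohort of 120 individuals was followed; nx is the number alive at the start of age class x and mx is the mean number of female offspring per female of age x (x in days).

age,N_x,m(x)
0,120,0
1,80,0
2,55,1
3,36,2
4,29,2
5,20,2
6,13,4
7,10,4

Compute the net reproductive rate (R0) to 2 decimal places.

lx = nx/n0 = nx/120: 1, 0.66667…, 0.45833…, 0.3, 0.24167…, 0.16667…, 0.10833…, 0.08333…
lx·mx by age: 0, 0, 0.458333…, 0.6, 0.483333…, 0.333333…, 0.433333…, 0.333333…
R0 = Σ lx·mx = 2.641667… → 2.64

2.64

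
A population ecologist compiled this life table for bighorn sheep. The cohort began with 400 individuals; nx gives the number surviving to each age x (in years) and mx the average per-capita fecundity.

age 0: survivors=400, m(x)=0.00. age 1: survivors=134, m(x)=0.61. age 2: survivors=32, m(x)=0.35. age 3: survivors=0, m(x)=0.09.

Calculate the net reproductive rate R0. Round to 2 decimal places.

0.23

lx = nx/n0 = nx/400: 1, 0.335, 0.08, 0
lx·mx by age: 0, 0.20435, 0.028, 0
R0 = Σ lx·mx = 0.23235 → 0.23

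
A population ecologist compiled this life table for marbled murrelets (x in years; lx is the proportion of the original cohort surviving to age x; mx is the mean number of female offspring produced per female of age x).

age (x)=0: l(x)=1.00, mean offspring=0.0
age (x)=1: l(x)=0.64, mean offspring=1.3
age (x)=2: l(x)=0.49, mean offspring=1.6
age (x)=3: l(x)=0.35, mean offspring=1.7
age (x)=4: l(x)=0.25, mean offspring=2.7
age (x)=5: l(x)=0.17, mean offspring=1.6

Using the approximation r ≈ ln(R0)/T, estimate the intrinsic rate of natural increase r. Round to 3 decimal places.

0.440

R0 = Σ lx·mx = 0 + 0.832 + 0.784 + 0.595 + 0.675 + 0.272 = 3.158
Σ x·lx·mx = 8.245; T = 8.245/3.158 = 2.61083…
r ≈ ln(R0)/T = ln(3.158)/2.61083… = 0.44045… → 0.440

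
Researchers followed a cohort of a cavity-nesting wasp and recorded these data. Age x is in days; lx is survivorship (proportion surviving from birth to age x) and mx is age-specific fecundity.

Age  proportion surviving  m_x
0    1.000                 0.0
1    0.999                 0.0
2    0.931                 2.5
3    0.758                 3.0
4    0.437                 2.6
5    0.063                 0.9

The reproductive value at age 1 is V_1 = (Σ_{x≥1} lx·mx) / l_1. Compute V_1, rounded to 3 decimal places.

5.800

lx·mx for x ≥ 1: 0, 2.3275, 2.274, 1.1362, 0.0567 → sum = 5.7944
V_1 = 5.7944 / l_1 = 5.7944 / 0.999 = 5.8002… → 5.800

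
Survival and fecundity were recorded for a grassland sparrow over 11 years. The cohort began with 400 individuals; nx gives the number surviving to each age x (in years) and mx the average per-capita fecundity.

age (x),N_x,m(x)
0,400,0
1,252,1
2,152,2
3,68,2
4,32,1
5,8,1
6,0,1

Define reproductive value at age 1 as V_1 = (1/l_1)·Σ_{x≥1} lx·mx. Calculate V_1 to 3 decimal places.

lx = nx/n0 = nx/400: 1, 0.63, 0.38, 0.17, 0.08, 0.02, 0
lx·mx for x ≥ 1: 0.63, 0.76, 0.34, 0.08, 0.02, 0 → sum = 1.83
V_1 = 1.83 / l_1 = 1.83 / 0.63 = 2.904762… → 2.905

2.905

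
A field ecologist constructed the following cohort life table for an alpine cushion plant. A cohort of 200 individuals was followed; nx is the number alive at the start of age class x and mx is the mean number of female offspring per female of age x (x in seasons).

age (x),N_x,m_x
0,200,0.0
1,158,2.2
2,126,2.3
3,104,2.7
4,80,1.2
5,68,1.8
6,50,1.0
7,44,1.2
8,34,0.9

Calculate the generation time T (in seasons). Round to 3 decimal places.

2.898

lx = nx/n0 = nx/200: 1, 0.79, 0.63, 0.52, 0.4, 0.34, 0.25, 0.22, 0.17
lx·mx: 0, 1.738, 1.449, 1.404, 0.48, 0.612, 0.25, 0.264, 0.153 → R0 = 6.35
x·lx·mx: 0, 1.738, 2.898, 4.212, 1.92, 3.06, 1.5, 1.848, 1.224 → Σ = 18.4
T = 18.4 / 6.35 = 2.897638… → 2.898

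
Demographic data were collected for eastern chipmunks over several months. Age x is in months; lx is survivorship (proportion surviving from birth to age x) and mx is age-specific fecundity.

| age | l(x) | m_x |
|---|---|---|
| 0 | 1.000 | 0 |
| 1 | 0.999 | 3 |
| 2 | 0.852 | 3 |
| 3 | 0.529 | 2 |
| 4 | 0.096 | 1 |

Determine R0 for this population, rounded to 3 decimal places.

lx·mx by age: 0, 2.997, 2.556, 1.058, 0.096
R0 = Σ lx·mx = 6.707 → 6.707

6.707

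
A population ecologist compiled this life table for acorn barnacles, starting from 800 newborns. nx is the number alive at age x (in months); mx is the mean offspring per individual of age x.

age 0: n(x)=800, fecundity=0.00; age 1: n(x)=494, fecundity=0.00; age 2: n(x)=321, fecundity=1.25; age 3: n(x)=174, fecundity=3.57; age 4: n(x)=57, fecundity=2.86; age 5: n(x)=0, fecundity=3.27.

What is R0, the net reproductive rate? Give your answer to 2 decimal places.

lx = nx/n0 = nx/800: 1, 0.6175, 0.40125, 0.2175, 0.07125, 0
lx·mx by age: 0, 0, 0.501563…, 0.776475, 0.203775…, 0
R0 = Σ lx·mx = 1.481813… → 1.48

1.48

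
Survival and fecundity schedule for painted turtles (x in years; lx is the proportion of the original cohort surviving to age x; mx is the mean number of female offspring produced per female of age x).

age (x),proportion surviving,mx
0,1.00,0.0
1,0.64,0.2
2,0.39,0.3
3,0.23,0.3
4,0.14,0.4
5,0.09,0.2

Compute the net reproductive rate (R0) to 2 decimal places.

lx·mx by age: 0, 0.128, 0.117, 0.069, 0.056, 0.018
R0 = Σ lx·mx = 0.388 → 0.39

0.39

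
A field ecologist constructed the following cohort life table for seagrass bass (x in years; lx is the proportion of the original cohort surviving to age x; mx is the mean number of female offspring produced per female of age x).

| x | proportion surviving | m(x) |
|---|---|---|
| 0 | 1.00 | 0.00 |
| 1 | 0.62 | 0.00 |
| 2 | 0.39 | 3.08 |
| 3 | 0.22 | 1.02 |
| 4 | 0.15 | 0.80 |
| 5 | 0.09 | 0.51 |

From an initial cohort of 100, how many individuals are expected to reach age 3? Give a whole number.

22

Expected survivors = N0 · l_3 = 100 × 0.22 = 22 → 22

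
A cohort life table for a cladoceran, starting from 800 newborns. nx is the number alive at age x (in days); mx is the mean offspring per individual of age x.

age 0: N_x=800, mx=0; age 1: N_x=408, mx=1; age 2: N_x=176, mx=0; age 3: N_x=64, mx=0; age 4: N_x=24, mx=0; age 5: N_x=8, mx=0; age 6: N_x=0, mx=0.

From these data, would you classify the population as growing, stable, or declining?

lx = nx/n0 = nx/800: 1, 0.51, 0.22, 0.08, 0.03, 0.01, 0
R0 = Σ lx·mx = 0 + 0.51 + 0 + 0 + 0 + 0 + 0 = 0.51
R0 < 1, so the population is declining.

declining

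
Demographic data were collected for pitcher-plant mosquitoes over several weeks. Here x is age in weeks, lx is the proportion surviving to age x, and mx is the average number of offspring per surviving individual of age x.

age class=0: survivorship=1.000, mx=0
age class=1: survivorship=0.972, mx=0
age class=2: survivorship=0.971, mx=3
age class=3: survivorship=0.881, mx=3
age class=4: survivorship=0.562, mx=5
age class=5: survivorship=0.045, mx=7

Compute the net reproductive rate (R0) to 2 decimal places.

lx·mx by age: 0, 0, 2.913, 2.643, 2.81, 0.315
R0 = Σ lx·mx = 8.681 → 8.68

8.68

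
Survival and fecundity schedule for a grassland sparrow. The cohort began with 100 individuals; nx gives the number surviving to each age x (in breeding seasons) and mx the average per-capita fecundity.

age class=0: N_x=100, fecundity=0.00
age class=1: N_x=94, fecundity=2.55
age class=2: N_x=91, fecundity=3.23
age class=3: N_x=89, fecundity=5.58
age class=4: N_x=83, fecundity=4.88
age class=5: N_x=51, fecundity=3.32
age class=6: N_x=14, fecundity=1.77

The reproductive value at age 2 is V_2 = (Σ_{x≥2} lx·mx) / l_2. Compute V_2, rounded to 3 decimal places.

lx = nx/n0 = nx/100: 1, 0.94, 0.91, 0.89, 0.83, 0.51, 0.14
lx·mx for x ≥ 2: 2.9393, 4.9662, 4.0504, 1.6932, 0.2478 → sum = 13.8969
V_2 = 13.8969 / l_2 = 13.8969 / 0.91 = 15.271319… → 15.271

15.271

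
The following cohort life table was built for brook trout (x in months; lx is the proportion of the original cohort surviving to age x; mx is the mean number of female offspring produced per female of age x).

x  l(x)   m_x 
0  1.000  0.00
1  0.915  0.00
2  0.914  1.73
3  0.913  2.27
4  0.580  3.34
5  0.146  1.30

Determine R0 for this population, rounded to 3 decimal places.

lx·mx by age: 0, 0, 1.58122, 2.07251, 1.9372, 0.1898
R0 = Σ lx·mx = 5.78073 → 5.781

5.781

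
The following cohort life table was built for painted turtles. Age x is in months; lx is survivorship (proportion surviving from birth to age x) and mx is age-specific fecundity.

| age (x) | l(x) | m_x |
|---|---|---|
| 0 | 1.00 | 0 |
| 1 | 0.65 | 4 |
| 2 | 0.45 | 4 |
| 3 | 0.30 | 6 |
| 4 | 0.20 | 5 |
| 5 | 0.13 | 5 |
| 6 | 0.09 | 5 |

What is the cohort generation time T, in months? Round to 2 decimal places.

2.60

lx·mx: 0, 2.6, 1.8, 1.8, 1, 0.65, 0.45 → R0 = 8.3
x·lx·mx: 0, 2.6, 3.6, 5.4, 4, 3.25, 2.7 → Σ = 21.55
T = 21.55 / 8.3 = 2.596386… → 2.60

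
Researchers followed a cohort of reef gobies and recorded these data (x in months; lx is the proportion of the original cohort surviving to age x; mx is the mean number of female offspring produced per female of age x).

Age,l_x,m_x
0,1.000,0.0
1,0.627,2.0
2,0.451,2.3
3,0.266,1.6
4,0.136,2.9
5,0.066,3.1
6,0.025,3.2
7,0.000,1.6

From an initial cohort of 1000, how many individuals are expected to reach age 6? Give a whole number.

Expected survivors = N0 · l_6 = 1000 × 0.025 = 25 → 25

25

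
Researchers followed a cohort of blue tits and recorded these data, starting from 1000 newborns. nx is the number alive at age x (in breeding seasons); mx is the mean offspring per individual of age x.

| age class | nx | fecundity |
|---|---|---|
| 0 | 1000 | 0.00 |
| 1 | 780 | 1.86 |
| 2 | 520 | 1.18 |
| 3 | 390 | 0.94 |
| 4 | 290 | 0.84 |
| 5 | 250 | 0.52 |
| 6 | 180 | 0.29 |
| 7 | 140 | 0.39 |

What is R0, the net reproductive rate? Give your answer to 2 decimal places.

2.91

lx = nx/n0 = nx/1000: 1, 0.78, 0.52, 0.39, 0.29, 0.25, 0.18, 0.14
lx·mx by age: 0, 1.4508, 0.6136, 0.3666, 0.2436, 0.13, 0.0522, 0.0546
R0 = Σ lx·mx = 2.9114 → 2.91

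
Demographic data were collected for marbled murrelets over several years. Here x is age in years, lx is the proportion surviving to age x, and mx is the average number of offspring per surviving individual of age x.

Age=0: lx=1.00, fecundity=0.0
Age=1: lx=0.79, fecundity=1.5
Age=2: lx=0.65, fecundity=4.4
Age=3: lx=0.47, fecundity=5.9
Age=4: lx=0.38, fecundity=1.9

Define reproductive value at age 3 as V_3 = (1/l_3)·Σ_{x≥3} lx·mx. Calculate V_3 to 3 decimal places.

lx·mx for x ≥ 3: 2.773, 0.722 → sum = 3.495
V_3 = 3.495 / l_3 = 3.495 / 0.47 = 7.43617… → 7.436

7.436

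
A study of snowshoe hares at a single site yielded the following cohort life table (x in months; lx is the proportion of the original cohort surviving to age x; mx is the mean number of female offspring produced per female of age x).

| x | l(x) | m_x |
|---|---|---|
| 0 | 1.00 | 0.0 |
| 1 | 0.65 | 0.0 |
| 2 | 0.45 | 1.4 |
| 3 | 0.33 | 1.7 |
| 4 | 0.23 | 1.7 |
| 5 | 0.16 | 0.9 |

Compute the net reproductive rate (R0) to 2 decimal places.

lx·mx by age: 0, 0, 0.63, 0.561, 0.391, 0.144
R0 = Σ lx·mx = 1.726 → 1.73

1.73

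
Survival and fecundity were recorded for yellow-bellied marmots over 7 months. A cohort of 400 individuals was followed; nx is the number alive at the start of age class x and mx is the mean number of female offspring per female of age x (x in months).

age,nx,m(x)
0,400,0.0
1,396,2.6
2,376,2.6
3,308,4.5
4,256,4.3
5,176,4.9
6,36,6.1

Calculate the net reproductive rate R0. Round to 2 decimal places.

13.94

lx = nx/n0 = nx/400: 1, 0.99, 0.94, 0.77, 0.64, 0.44, 0.09
lx·mx by age: 0, 2.574, 2.444, 3.465, 2.752, 2.156, 0.549
R0 = Σ lx·mx = 13.94 → 13.94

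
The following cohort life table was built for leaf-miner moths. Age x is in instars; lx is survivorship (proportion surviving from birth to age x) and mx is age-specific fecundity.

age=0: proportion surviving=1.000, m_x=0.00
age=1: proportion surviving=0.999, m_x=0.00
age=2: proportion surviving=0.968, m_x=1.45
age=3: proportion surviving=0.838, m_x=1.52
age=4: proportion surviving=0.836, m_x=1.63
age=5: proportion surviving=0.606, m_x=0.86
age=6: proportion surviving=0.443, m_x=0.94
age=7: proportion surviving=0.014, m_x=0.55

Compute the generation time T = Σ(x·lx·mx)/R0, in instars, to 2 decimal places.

lx·mx: 0, 0, 1.4036, 1.27376, 1.36268, 0.52116, 0.41642, 0.0077 → R0 = 4.98532
x·lx·mx: 0, 0, 2.8072, 3.82128, 5.45072, 2.6058, 2.49852, 0.0539 → Σ = 17.23742
T = 17.23742 / 4.98532 = 3.457636… → 3.46

3.46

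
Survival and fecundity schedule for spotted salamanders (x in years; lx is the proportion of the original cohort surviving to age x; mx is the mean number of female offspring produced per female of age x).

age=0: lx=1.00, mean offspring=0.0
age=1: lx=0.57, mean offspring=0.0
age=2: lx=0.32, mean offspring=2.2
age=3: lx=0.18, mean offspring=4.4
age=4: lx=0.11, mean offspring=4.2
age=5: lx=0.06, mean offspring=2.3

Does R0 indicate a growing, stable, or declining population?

growing

R0 = Σ lx·mx = 0 + 0 + 0.704 + 0.792 + 0.462 + 0.138 = 2.096
R0 > 1, so the population is growing.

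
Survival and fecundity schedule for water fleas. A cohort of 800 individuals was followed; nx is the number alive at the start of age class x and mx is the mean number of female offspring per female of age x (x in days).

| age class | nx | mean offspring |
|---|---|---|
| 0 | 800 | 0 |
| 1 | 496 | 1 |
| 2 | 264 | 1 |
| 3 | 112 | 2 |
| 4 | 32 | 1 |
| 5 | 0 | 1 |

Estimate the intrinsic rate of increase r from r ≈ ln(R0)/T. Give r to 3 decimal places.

lx = nx/n0 = nx/800: 1, 0.62, 0.33, 0.14, 0.04, 0
R0 = Σ lx·mx = 0 + 0.62 + 0.33 + 0.28 + 0.04 + 0 = 1.27
Σ x·lx·mx = 2.28; T = 2.28/1.27 = 1.79528…
r ≈ ln(R0)/T = ln(1.27)/1.79528… = 0.13314… → 0.133

0.133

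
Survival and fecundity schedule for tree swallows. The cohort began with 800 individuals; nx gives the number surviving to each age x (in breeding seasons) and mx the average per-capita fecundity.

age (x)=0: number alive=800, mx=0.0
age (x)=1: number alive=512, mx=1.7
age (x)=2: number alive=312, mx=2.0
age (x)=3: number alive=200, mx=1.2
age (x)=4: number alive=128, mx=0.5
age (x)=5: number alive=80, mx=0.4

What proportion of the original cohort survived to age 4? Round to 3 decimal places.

l_4 = n_4/n_0 = 128/800 = 0.16 → 0.160

0.160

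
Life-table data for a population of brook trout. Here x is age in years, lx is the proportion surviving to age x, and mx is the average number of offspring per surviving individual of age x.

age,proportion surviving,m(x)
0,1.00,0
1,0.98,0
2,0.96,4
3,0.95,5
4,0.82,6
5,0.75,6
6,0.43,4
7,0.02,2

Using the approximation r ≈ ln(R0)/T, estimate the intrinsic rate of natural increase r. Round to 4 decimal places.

R0 = Σ lx·mx = 0 + 0 + 3.84 + 4.75 + 4.92 + 4.5 + 1.72 + 0.04 = 19.77
Σ x·lx·mx = 74.71; T = 74.71/19.77 = 3.77896…
r ≈ ln(R0)/T = ln(19.77)/3.77896… = 0.789679… → 0.7897

0.7897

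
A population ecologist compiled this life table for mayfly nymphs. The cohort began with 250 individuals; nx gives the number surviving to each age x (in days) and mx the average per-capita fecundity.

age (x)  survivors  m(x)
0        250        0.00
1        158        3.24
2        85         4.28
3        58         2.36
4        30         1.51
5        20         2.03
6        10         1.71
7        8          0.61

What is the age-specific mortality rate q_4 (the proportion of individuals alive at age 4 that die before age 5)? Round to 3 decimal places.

0.333

lx = nx/n0 = nx/250: 1, 0.632, 0.34, 0.232, 0.12, 0.08, 0.04, 0.032
q_4 = (l_4 − l_5) / l_4 = (0.12 − 0.08) / 0.12
     = 0.04 / 0.12 = 0.333333… → 0.333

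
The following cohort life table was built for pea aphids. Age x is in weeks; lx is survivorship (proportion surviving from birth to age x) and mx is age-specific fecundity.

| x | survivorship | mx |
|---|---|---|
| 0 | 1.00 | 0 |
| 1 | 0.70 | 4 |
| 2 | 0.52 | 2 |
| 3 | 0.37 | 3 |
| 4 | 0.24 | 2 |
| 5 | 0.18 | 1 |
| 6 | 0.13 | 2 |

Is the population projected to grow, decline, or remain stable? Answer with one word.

R0 = Σ lx·mx = 0 + 2.8 + 1.04 + 1.11 + 0.48 + 0.18 + 0.26 = 5.87
R0 > 1, so the population is growing.

growing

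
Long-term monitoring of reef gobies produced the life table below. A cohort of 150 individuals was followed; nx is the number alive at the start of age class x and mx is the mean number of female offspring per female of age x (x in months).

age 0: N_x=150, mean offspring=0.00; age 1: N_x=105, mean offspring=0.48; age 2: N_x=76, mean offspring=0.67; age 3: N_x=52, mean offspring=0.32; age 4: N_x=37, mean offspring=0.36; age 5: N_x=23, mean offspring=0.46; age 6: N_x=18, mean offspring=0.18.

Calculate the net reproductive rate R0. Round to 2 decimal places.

lx = nx/n0 = nx/150: 1, 0.7, 0.50667…, 0.34667…, 0.24667…, 0.15333…, 0.12
lx·mx by age: 0, 0.336, 0.339467…, 0.110933…, 0.0888…, 0.070533…, 0.0216
R0 = Σ lx·mx = 0.967333… → 0.97

0.97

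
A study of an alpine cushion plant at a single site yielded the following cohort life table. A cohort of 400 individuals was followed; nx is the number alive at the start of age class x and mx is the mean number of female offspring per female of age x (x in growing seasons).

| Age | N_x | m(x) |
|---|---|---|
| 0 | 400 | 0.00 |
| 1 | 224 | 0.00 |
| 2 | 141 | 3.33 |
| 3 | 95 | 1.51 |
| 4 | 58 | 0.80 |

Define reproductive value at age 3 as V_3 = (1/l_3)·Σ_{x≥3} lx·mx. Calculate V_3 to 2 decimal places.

2.00

lx = nx/n0 = nx/400: 1, 0.56, 0.3525, 0.2375, 0.145
lx·mx for x ≥ 3: 0.358625, 0.116 → sum = 0.474625
V_3 = 0.474625 / l_3 = 0.474625 / 0.2375 = 1.998421… → 2.00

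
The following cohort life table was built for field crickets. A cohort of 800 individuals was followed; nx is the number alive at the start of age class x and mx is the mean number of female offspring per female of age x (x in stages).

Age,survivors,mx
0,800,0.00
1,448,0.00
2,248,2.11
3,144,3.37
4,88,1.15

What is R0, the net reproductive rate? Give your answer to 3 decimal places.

1.387

lx = nx/n0 = nx/800: 1, 0.56, 0.31, 0.18, 0.11
lx·mx by age: 0, 0, 0.6541, 0.6066, 0.1265
R0 = Σ lx·mx = 1.3872 → 1.387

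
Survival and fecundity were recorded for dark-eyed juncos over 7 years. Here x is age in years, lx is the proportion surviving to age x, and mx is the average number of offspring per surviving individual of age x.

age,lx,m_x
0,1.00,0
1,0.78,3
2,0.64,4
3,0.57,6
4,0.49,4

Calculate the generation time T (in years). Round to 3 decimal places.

2.486

lx·mx: 0, 2.34, 2.56, 3.42, 1.96 → R0 = 10.28
x·lx·mx: 0, 2.34, 5.12, 10.26, 7.84 → Σ = 25.56
T = 25.56 / 10.28 = 2.486381… → 2.486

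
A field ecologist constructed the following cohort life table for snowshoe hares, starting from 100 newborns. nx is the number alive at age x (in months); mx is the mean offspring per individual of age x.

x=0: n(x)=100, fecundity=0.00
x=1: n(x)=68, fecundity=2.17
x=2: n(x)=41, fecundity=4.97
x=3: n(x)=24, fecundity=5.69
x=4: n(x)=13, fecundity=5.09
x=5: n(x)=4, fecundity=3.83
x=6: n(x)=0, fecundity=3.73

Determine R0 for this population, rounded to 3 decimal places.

lx = nx/n0 = nx/100: 1, 0.68, 0.41, 0.24, 0.13, 0.04, 0
lx·mx by age: 0, 1.4756, 2.0377, 1.3656, 0.6617, 0.1532, 0
R0 = Σ lx·mx = 5.6938 → 5.694

5.694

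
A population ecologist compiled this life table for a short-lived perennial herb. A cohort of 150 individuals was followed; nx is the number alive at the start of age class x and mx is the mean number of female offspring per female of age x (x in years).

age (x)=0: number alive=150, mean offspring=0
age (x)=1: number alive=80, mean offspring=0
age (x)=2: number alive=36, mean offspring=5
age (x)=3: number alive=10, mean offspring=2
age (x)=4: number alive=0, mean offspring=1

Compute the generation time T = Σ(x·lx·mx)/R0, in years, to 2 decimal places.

2.10

lx = nx/n0 = nx/150: 1, 0.53333…, 0.24, 0.06667…, 0
lx·mx: 0, 0, 1.2, 0.133333…, 0 → R0 = 1.333333…
x·lx·mx: 0, 0, 2.4, 0.4…, 0 → Σ = 2.8…
T = 2.8… / 1.333333… = 2.1… → 2.10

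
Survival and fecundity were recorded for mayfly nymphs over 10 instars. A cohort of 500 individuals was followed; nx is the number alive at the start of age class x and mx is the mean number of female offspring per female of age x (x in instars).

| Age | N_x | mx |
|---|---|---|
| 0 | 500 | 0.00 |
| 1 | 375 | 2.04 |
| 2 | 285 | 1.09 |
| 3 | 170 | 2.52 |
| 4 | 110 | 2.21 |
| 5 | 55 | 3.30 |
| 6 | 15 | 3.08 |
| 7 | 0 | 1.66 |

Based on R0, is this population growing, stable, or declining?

lx = nx/n0 = nx/500: 1, 0.75, 0.57, 0.34, 0.22, 0.11, 0.03, 0
R0 = Σ lx·mx = 0 + 1.53 + 0.6213 + 0.8568 + 0.4862 + 0.363 + 0.0924 + 0 = 3.9497
R0 > 1, so the population is growing.

growing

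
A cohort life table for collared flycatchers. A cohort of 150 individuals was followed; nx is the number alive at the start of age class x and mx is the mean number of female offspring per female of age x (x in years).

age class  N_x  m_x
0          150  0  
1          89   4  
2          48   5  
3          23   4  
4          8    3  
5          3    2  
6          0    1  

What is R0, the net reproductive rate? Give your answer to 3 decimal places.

4.787

lx = nx/n0 = nx/150: 1, 0.59333…, 0.32, 0.15333…, 0.05333…, 0.02, 0
lx·mx by age: 0, 2.373333…, 1.6, 0.613333…, 0.16…, 0.04, 0
R0 = Σ lx·mx = 4.786667… → 4.787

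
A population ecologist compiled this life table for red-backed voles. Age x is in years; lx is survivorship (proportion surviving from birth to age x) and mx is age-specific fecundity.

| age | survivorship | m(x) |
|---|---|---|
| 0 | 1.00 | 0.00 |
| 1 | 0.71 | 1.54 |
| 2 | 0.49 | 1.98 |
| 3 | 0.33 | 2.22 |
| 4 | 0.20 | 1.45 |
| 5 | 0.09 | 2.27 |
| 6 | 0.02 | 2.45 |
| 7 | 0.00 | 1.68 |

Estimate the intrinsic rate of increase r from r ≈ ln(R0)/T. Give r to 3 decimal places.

R0 = Σ lx·mx = 0 + 1.0934 + 0.9702 + 0.7326 + 0.29 + 0.2043 + 0.049 + 0 = 3.3395
Σ x·lx·mx = 7.7071; T = 7.7071/3.3395 = 2.30786…
r ≈ ln(R0)/T = ln(3.3395)/2.30786… = 0.52248… → 0.522

0.522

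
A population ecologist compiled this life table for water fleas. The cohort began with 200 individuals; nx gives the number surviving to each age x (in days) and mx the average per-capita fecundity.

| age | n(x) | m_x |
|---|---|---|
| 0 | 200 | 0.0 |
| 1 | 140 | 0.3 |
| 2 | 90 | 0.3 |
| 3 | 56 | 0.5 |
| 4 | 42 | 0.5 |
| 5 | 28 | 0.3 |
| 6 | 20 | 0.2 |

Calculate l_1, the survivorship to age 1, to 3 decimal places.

l_1 = n_1/n_0 = 140/200 = 0.7 → 0.700

0.700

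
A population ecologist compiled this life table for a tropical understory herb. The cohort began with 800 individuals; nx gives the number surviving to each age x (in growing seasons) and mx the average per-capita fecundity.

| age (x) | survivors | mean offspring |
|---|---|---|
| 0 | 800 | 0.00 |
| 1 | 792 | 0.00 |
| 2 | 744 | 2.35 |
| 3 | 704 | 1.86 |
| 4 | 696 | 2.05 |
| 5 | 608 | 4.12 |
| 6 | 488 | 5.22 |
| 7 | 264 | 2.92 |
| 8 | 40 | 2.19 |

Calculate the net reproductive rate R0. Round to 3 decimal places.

12.994

lx = nx/n0 = nx/800: 1, 0.99, 0.93, 0.88, 0.87, 0.76, 0.61, 0.33, 0.05
lx·mx by age: 0, 0, 2.1855, 1.6368, 1.7835, 3.1312, 3.1842, 0.9636, 0.1095
R0 = Σ lx·mx = 12.9943 → 12.994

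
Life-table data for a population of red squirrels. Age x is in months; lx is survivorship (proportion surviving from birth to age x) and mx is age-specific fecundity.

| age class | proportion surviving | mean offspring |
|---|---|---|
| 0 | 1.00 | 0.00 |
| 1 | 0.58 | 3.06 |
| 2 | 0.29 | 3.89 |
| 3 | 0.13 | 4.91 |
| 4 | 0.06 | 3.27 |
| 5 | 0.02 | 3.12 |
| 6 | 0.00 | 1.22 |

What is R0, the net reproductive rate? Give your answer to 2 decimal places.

3.80

lx·mx by age: 0, 1.7748, 1.1281, 0.6383, 0.1962, 0.0624, 0
R0 = Σ lx·mx = 3.7998 → 3.80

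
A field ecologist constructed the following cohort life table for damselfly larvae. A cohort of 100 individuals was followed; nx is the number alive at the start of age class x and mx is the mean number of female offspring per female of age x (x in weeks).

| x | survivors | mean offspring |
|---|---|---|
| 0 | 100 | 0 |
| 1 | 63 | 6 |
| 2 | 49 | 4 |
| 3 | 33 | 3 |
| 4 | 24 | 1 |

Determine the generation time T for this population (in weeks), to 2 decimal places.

lx = nx/n0 = nx/100: 1, 0.63, 0.49, 0.33, 0.24
lx·mx: 0, 3.78, 1.96, 0.99, 0.24 → R0 = 6.97
x·lx·mx: 0, 3.78, 3.92, 2.97, 0.96 → Σ = 11.63
T = 11.63 / 6.97 = 1.66858… → 1.67

1.67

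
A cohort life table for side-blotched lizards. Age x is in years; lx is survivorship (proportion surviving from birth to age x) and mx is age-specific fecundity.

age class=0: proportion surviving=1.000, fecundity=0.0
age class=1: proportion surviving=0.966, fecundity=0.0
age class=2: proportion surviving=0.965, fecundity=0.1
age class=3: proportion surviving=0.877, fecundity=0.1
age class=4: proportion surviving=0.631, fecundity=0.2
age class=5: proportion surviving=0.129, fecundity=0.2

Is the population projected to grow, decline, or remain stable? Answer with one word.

declining

R0 = Σ lx·mx = 0 + 0 + 0.0965 + 0.0877 + 0.1262 + 0.0258 = 0.3362
R0 < 1, so the population is declining.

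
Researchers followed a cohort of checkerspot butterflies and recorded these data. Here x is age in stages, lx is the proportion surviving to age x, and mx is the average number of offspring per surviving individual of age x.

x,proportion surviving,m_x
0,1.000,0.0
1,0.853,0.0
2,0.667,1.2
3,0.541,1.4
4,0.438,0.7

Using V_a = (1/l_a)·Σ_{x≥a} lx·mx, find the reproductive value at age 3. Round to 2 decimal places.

1.97

lx·mx for x ≥ 3: 0.7574, 0.3066 → sum = 1.064
V_3 = 1.064 / l_3 = 1.064 / 0.541 = 1.966728… → 1.97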